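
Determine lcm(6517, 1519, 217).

6517 = 7³ · 19; 1519 = 7² · 31; 217 = 7 · 31
lcm takes max exponent of each prime: 7³ · 19 · 31 = 202027

202027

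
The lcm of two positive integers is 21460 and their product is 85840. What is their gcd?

4

gcd·lcm = product, so gcd = 85840/21460 = 4.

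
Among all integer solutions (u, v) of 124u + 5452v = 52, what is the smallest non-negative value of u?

572

Euclid: 5452 = 43·124 + 120; 124 = 1·120 + 4; 120 = 30·4 + 0 → gcd = 4; 52 = 4·13.
Back-substitution yields 124·(44) + 5452·(-1) = 4, so one solution is u = 44·13 = 572, v = -1·13 = -13.
Solutions in u differ by 5452/4 = 1363; the one in [0, 1363) is 572 mod 1363 = 572.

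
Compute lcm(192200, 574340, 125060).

lcm(192200, 574340) = 192200·574340/gcd = 110388148000/20 = 5519407400
lcm(5519407400, 125060) = 5519407400·125060/gcd = 690257089444000/260 = 2654834959400

2654834959400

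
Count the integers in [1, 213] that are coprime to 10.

10 = 2·5. Inclusion–exclusion on these primes:
213 − ⌊213/2⌋ − ⌊213/5⌋ + ⌊213/10⌋ = 86

86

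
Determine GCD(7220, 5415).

Euclid: 7220 = 1·5415 + 1805; 5415 = 3·1805 + 0. Last nonzero remainder: 1805.

1805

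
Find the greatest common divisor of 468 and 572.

52

468 = 2² · 3² · 13
572 = 2² · 11 · 13
Common: 2² · 13 = 52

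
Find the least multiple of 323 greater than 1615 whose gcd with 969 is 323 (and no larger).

Multiples of 323 above 1615: 323·6, 323·7, … . Need the cofactor coprime to 969/323 = 3.
Checking s = 6, 7, … the first with gcd(s, 3) = 1 is s = 7, giving 2261.

2261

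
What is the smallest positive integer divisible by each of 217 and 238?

7378

217 = 7 · 31; 238 = 2 · 7 · 17
max exponents: 2 · 7 · 17 · 31 = 7378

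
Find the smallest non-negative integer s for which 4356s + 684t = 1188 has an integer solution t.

2

Reduce mod 684: 4356s ≡ 1188 (mod 684). With g = gcd(4356, 684) = 36 dividing 1188, divide through: 121s ≡ 33 (mod 19).
Since gcd(121, 19) = 1, s ≡ 33·(121)⁻¹ ≡ 2 (mod 19). Smallest non-negative: 2.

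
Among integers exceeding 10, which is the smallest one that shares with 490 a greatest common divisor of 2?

Multiples of 2 above 10: 2·6, 2·7, … . Need the cofactor coprime to 490/2 = 245.
Checking s = 6, 7, … the first with gcd(s, 245) = 1 is s = 6, giving 12.

12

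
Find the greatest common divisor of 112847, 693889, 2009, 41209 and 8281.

gcd(112847, 693889): 693889 = 6·112847 + 16807; 112847 = 6·16807 + 12005; 16807 = 1·12005 + 4802; 12005 = 2·4802 + 2401; 4802 = 2·2401 + 0 → 2401
gcd(2401, 2009): 2401 = 1·2009 + 392; 2009 = 5·392 + 49; 392 = 8·49 + 0 → 49
gcd(49, 41209): 41209 = 841·49 + 0 → 49
gcd(49, 8281): 8281 = 169·49 + 0 → 49

49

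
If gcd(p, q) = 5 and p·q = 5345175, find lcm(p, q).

1069035

For any two positive integers, gcd × lcm equals their product. Hence lcm = 5345175 / 5 = 1069035.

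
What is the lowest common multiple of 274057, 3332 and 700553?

921927748

274057 = 7³ · 17 · 47; 3332 = 2² · 7² · 17; 700553 = 7² · 17 · 29²
lcm takes max exponent of each prime: 2² · 7³ · 17 · 29² · 47 = 921927748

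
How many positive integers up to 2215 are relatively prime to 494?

494 = 2·13·19. Inclusion–exclusion on these primes:
2215 − ⌊2215/2⌋ − ⌊2215/13⌋ − ⌊2215/19⌋ + ⌊2215/26⌋ + ⌊2215/38⌋ + ⌊2215/247⌋ − ⌊2215/494⌋ = 969

969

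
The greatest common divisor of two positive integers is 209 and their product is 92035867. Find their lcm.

440363

gcd·lcm = product, so lcm = 92035867/209 = 440363.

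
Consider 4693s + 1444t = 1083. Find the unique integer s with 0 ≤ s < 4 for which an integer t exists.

3

Euclid: 4693 = 3·1444 + 361; 1444 = 4·361 + 0 → gcd = 361; 1083 = 361·3.
Back-substitution yields 4693·(1) + 1444·(-3) = 361, so one solution is s = 1·3 = 3, t = -3·3 = -9.
Solutions in s differ by 1444/361 = 4; the one in [0, 4) is 3 mod 4 = 3.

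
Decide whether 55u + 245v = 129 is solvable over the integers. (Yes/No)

By Bézout, 55u + 245v = 129 has integer solutions iff gcd(55, 245) | 129.
Euclid: 245 = 4·55 + 25; 55 = 2·25 + 5; 25 = 5·5 + 0. gcd = 5; 129 mod 5 = 4. No.

No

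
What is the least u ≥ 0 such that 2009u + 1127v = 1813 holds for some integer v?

11

gcd(2009, 1127) = 49 (Euclid: 2009 = 1·1127 + 882; 1127 = 1·882 + 245; 882 = 3·245 + 147; 245 = 1·147 + 98; 147 = 1·98 + 49; 98 = 2·49 + 0), and 49 | 1813.
Extended Euclid: 2009·(9) + 1127·(-16) = 49. Scale by 37: u₀ = 333.
General solution u = u₀ + 23t; reducing mod 23 gives u = 11 (and v = -18).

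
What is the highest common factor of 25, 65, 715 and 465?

gcd(25, 65): 65 = 2·25 + 15; 25 = 1·15 + 10; 15 = 1·10 + 5; 10 = 2·5 + 0 → 5
gcd(5, 715): 715 = 143·5 + 0 → 5
gcd(5, 465): 465 = 93·5 + 0 → 5

5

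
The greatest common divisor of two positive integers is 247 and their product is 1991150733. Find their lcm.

8061339

For any two positive integers, gcd × lcm equals their product. Hence lcm = 1991150733 / 247 = 8061339.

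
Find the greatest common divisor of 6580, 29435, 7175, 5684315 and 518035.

35

gcd(6580, 29435): 29435 = 4·6580 + 3115; 6580 = 2·3115 + 350; 3115 = 8·350 + 315; 350 = 1·315 + 35; 315 = 9·35 + 0 → 35
gcd(35, 7175): 7175 = 205·35 + 0 → 35
gcd(35, 5684315): 5684315 = 162409·35 + 0 → 35
gcd(35, 518035): 518035 = 14801·35 + 0 → 35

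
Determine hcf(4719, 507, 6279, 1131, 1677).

39

4719 = 3 · 11² · 13; 507 = 3 · 13²; 6279 = 3 · 7 · 13 · 23; 1131 = 3 · 13 · 29; 1677 = 3 · 13 · 43
gcd takes min exponent of each prime: 3 · 13 = 39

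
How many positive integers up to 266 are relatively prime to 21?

21 = 3·7. Inclusion–exclusion on these primes:
266 − ⌊266/3⌋ − ⌊266/7⌋ + ⌊266/21⌋ = 152

152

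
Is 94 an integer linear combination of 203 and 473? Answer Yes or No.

Yes

By Bézout, 203x + 473y = 94 has integer solutions iff gcd(203, 473) | 94.
Euclid: 473 = 2·203 + 67; 203 = 3·67 + 2; 67 = 33·2 + 1; 2 = 2·1 + 0. gcd = 1; 94 mod 1 = 0. Yes.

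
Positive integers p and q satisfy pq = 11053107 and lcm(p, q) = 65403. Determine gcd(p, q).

From gcd × lcm = pq: gcd = 11053107 / 65403 = 169.

169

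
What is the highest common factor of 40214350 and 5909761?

34969

Euclid: 40214350 = 6·5909761 + 4755784; 5909761 = 1·4755784 + 1153977; 4755784 = 4·1153977 + 139876; 1153977 = 8·139876 + 34969; 139876 = 4·34969 + 0. Last nonzero remainder: 34969.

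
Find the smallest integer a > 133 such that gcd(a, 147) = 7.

140

147 = 7·21. Any a with gcd(a, 147) = 7 is a multiple of 7, say 7s, with s coprime to 21.
Need s > 133/7, so s ≥ 20. First s ≥ 20 with gcd(s, 21) = 1 is s = 20. Thus a = 7·20 = 140.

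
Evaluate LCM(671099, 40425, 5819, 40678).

4824657783595650

671099 = 11 · 13² · 19²; 40425 = 3 · 5² · 7² · 11; 5819 = 11 · 23²; 40678 = 2 · 11 · 43²
lcm takes max exponent of each prime: 2 · 3 · 5² · 7² · 11 · 13² · 19² · 23² · 43² = 4824657783595650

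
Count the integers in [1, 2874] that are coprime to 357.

1545

357 = 3·7·17. Inclusion–exclusion on these primes:
2874 − ⌊2874/3⌋ − ⌊2874/7⌋ − ⌊2874/17⌋ + ⌊2874/21⌋ + ⌊2874/51⌋ + ⌊2874/119⌋ − ⌊2874/357⌋ = 1545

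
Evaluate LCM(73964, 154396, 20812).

lcm(73964, 154396) = 73964·154396/gcd = 11419745744/44 = 259539676
lcm(259539676, 20812) = 259539676·20812/gcd = 5401539736912/484 = 11160206068

11160206068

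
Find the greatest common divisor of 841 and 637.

1

841 = 29²
637 = 7² · 13
Common: 1 = 1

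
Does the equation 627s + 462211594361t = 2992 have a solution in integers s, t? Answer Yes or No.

No

By Bézout, 627s + 462211594361t = 2992 has integer solutions iff gcd(627, 462211594361) | 2992.
Euclid: 462211594361 = 737179576·627 + 209; 627 = 3·209 + 0. gcd = 209; 2992 mod 209 = 66. No.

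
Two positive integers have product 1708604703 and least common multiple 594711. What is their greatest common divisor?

From gcd × lcm = uv: gcd = 1708604703 / 594711 = 2873.

2873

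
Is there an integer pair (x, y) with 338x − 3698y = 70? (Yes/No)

By Bézout, 338x − 3698y = 70 has integer solutions iff gcd(338, 3698) | 70.
Euclid: 3698 = 10·338 + 318; 338 = 1·318 + 20; 318 = 15·20 + 18; 20 = 1·18 + 2; 18 = 9·2 + 0. gcd = 2; 70 mod 2 = 0. Yes.

Yes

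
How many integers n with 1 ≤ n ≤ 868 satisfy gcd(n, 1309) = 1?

Prime factors of 1309: 7, 11, 17. Count integers ≤ 868 divisible by none of them.
By inclusion–exclusion: 868 − ⌊868/7⌋ − ⌊868/11⌋ − ⌊868/17⌋ + ⌊868/77⌋ + ⌊868/119⌋ + ⌊868/187⌋ − ⌊868/1309⌋ = 637.

637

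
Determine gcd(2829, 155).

1

Euclid: 2829 = 18·155 + 39; 155 = 3·39 + 38; 39 = 1·38 + 1; 38 = 38·1 + 0. Last nonzero remainder: 1.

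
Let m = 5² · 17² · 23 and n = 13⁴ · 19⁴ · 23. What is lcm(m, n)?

max exponent per prime: 5² · 13⁴ · 17² · 19⁴ · 23 = 618519648610175

618519648610175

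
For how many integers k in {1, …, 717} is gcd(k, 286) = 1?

301

Prime factors of 286: 2, 11, 13. Count integers ≤ 717 divisible by none of them.
By inclusion–exclusion: 717 − ⌊717/2⌋ − ⌊717/11⌋ − ⌊717/13⌋ + ⌊717/22⌋ + ⌊717/26⌋ + ⌊717/143⌋ − ⌊717/286⌋ = 301.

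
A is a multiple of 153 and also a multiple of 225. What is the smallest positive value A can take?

gcd first: 225 = 1·153 + 72; 153 = 2·72 + 9; 72 = 8·9 + 0 → gcd = 9
lcm = 153·225/gcd = 34425/9 = 3825

3825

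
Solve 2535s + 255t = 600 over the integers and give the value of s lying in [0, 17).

11

Reduce mod 255: 2535s ≡ 600 (mod 255). With g = gcd(2535, 255) = 15 dividing 600, divide through: 169s ≡ 40 (mod 17).
Since gcd(169, 17) = 1, s ≡ 40·(169)⁻¹ ≡ 11 (mod 17). Smallest non-negative: 11.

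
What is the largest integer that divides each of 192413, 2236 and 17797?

gcd(192413, 2236): 192413 = 86·2236 + 117; 2236 = 19·117 + 13; 117 = 9·13 + 0 → 13
gcd(13, 17797): 17797 = 1369·13 + 0 → 13

13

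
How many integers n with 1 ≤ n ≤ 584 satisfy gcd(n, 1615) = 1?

Prime factors of 1615: 5, 17, 19. Count integers ≤ 584 divisible by none of them.
By inclusion–exclusion: 584 − ⌊584/5⌋ − ⌊584/17⌋ − ⌊584/19⌋ + ⌊584/85⌋ + ⌊584/95⌋ + ⌊584/323⌋ − ⌊584/1615⌋ = 417.

417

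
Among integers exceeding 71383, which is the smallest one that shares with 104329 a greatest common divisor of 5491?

gcd(t, 104329) = 5491 forces 5491 | t; write t = 5491s. Then gcd(5491s, 5491·19) = 5491·gcd(s, 19), so need gcd(s, 19) = 1.
5491s > 71383 gives s ≥ 14. The least s ≥ 14 coprime to 19 is 14, so t = 5491·14 = 76874.

76874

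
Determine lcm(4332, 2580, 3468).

269168820

4332 = 2² · 3 · 19²; 2580 = 2² · 3 · 5 · 43; 3468 = 2² · 3 · 17²
lcm takes max exponent of each prime: 2² · 3 · 5 · 17² · 19² · 43 = 269168820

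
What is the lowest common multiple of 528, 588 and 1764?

77616

528 = 2⁴ · 3 · 11; 588 = 2² · 3 · 7²; 1764 = 2² · 3² · 7²
lcm takes max exponent of each prime: 2⁴ · 3² · 7² · 11 = 77616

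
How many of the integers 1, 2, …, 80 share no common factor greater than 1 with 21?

Prime factors of 21: 3, 7. Count integers ≤ 80 divisible by none of them.
By inclusion–exclusion: 80 − ⌊80/3⌋ − ⌊80/7⌋ + ⌊80/21⌋ = 46.

46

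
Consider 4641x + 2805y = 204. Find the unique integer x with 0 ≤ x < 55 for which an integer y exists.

Euclid: 4641 = 1·2805 + 1836; 2805 = 1·1836 + 969; 1836 = 1·969 + 867; 969 = 1·867 + 102; 867 = 8·102 + 51; 102 = 2·51 + 0 → gcd = 51; 204 = 51·4.
Back-substitution yields 4641·(26) + 2805·(-43) = 51, so one solution is x = 26·4 = 104, y = -43·4 = -172.
Solutions in x differ by 2805/51 = 55; the one in [0, 55) is 104 mod 55 = 49.

49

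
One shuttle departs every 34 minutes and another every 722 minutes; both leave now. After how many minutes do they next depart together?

34 = 2 · 17; 722 = 2 · 19²
max exponents: 2 · 17 · 19² = 12274

12274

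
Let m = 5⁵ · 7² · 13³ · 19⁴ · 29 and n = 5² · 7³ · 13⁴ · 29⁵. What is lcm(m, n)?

max exponent per prime: 5⁵ · 7³ · 13⁴ · 19⁴ · 29⁵ = 81831769868367933334375

81831769868367933334375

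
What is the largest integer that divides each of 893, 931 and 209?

gcd(893, 931): 931 = 1·893 + 38; 893 = 23·38 + 19; 38 = 2·19 + 0 → 19
gcd(19, 209): 209 = 11·19 + 0 → 19

19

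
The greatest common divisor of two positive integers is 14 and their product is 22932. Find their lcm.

Since gcd(u,v)·lcm(u,v) = uv, lcm = 22932/14 = 1638.

1638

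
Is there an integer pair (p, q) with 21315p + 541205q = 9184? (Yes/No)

gcd(21315, 541205): 541205 = 25·21315 + 8330; 21315 = 2·8330 + 4655; 8330 = 1·4655 + 3675; 4655 = 1·3675 + 980; 3675 = 3·980 + 735; 980 = 1·735 + 245; 735 = 3·245 + 0 → 245
245 does not divide 9184, so a solution does not exist.

No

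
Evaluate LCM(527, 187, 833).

284053

lcm(527, 187) = 527·187/gcd = 98549/17 = 5797
lcm(5797, 833) = 5797·833/gcd = 4828901/17 = 284053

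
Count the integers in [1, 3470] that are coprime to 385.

2164

385 = 5·7·11. Inclusion–exclusion on these primes:
3470 − ⌊3470/5⌋ − ⌊3470/7⌋ − ⌊3470/11⌋ + ⌊3470/35⌋ + ⌊3470/55⌋ + ⌊3470/77⌋ − ⌊3470/385⌋ = 2164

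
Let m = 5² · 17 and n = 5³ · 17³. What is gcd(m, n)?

425

min exponent per shared prime: 5² · 17 = 425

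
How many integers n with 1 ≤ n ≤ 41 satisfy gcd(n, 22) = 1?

19

Prime factors of 22: 2, 11. Count integers ≤ 41 divisible by none of them.
By inclusion–exclusion: 41 − ⌊41/2⌋ − ⌊41/11⌋ + ⌊41/22⌋ = 19.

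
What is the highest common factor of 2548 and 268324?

2548 = 2² · 7² · 13
268324 = 2² · 7² · 37²
Common: 2² · 7² = 196

196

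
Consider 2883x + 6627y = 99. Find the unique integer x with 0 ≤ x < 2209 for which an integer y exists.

908

Euclid: 6627 = 2·2883 + 861; 2883 = 3·861 + 300; 861 = 2·300 + 261; 300 = 1·261 + 39; 261 = 6·39 + 27; 39 = 1·27 + 12; 27 = 2·12 + 3; 12 = 4·3 + 0 → gcd = 3; 99 = 3·33.
Back-substitution yields 2883·(-508) + 6627·(221) = 3, so one solution is x = -508·33 = -16764, y = 221·33 = 7293.
Solutions in x differ by 6627/3 = 2209; the one in [0, 2209) is -16764 mod 2209 = 908.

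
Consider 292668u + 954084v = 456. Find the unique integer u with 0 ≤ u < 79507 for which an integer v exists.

Euclid: 954084 = 3·292668 + 76080; 292668 = 3·76080 + 64428; 76080 = 1·64428 + 11652; 64428 = 5·11652 + 6168; 11652 = 1·6168 + 5484; 6168 = 1·5484 + 684; 5484 = 8·684 + 12; 684 = 57·12 + 0 → gcd = 12; 456 = 12·38.
Back-substitution yields 292668·(-1392) + 954084·(427) = 12, so one solution is u = -1392·38 = -52896, v = 427·38 = 16226.
Solutions in u differ by 954084/12 = 79507; the one in [0, 79507) is -52896 mod 79507 = 26611.

26611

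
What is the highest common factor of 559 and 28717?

13

Euclid: 28717 = 51·559 + 208; 559 = 2·208 + 143; 208 = 1·143 + 65; 143 = 2·65 + 13; 65 = 5·13 + 0. Last nonzero remainder: 13.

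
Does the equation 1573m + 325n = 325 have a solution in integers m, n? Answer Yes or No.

Yes

gcd(1573, 325): 1573 = 4·325 + 273; 325 = 1·273 + 52; 273 = 5·52 + 13; 52 = 4·13 + 0 → 13
13 divides 325, so a solution exists.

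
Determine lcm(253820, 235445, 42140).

10488603860

253820 = 2² · 5 · 7³ · 37; 235445 = 5 · 7² · 31²; 42140 = 2² · 5 · 7² · 43
lcm takes max exponent of each prime: 2² · 5 · 7³ · 31² · 37 · 43 = 10488603860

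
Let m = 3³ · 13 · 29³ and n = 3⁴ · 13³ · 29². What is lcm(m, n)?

max exponent per prime: 3⁴ · 13³ · 29³ = 4340193273

4340193273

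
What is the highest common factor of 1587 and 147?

1587 = 3 · 23²
147 = 3 · 7²
Common: 3 = 3

3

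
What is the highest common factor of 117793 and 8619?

Euclid: 117793 = 13·8619 + 5746; 8619 = 1·5746 + 2873; 5746 = 2·2873 + 0. Last nonzero remainder: 2873.

2873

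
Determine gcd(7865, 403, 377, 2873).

gcd(7865, 403): 7865 = 19·403 + 208; 403 = 1·208 + 195; 208 = 1·195 + 13; 195 = 15·13 + 0 → 13
gcd(13, 377): 377 = 29·13 + 0 → 13
gcd(13, 2873): 2873 = 221·13 + 0 → 13

13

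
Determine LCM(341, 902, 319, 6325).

466266350

341 = 11 · 31; 902 = 2 · 11 · 41; 319 = 11 · 29; 6325 = 5² · 11 · 23
lcm takes max exponent of each prime: 2 · 5² · 11 · 23 · 29 · 31 · 41 = 466266350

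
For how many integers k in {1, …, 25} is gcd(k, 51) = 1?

51 = 3·17. Inclusion–exclusion on these primes:
25 − ⌊25/3⌋ − ⌊25/17⌋ + ⌊25/51⌋ = 16

16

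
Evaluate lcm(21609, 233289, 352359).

lcm(21609, 233289) = 21609·233289/gcd = 5041142001/441 = 11431161
lcm(11431161, 352359) = 11431161·352359/gcd = 4027872458799/441 = 9133497639

9133497639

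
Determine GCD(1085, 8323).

7

1085 = 5 · 7 · 31
8323 = 7 · 29 · 41
Common: 7 = 7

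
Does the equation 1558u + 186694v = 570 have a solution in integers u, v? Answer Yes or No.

Yes

gcd(1558, 186694): 186694 = 119·1558 + 1292; 1558 = 1·1292 + 266; 1292 = 4·266 + 228; 266 = 1·228 + 38; 228 = 6·38 + 0 → 38
38 divides 570, so a solution exists.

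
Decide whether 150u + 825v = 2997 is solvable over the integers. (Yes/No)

gcd(150, 825): 825 = 5·150 + 75; 150 = 2·75 + 0 → 75
75 does not divide 2997, so a solution does not exist.

No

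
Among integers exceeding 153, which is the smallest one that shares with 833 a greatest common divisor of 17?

833 = 17·49. Any x with gcd(x, 833) = 17 is a multiple of 17, say 17s, with s coprime to 49.
Need s > 153/17, so s ≥ 10. First s ≥ 10 with gcd(s, 49) = 1 is s = 10. Thus x = 17·10 = 170.

170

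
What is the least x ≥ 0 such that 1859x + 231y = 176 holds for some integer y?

gcd(1859, 231) = 11 (Euclid: 1859 = 8·231 + 11; 231 = 21·11 + 0), and 11 | 176.
Extended Euclid: 1859·(1) + 231·(-8) = 11. Scale by 16: x₀ = 16.
General solution x = x₀ + 21t; reducing mod 21 gives x = 16 (and y = -128).

16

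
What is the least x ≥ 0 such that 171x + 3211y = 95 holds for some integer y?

Reduce mod 3211: 171x ≡ 95 (mod 3211). With g = gcd(171, 3211) = 19 dividing 95, divide through: 9x ≡ 5 (mod 169).
Since gcd(9, 169) = 1, x ≡ 5·(9)⁻¹ ≡ 132 (mod 169). Smallest non-negative: 132.

132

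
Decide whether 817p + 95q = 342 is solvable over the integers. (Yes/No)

gcd(817, 95): 817 = 8·95 + 57; 95 = 1·57 + 38; 57 = 1·38 + 19; 38 = 2·19 + 0 → 19
19 divides 342, so a solution exists.

Yes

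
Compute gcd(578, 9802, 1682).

gcd(578, 9802): 9802 = 16·578 + 554; 578 = 1·554 + 24; 554 = 23·24 + 2; 24 = 12·2 + 0 → 2
gcd(2, 1682): 1682 = 841·2 + 0 → 2

2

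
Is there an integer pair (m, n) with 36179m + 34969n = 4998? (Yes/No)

No

gcd(36179, 34969): 36179 = 1·34969 + 1210; 34969 = 28·1210 + 1089; 1210 = 1·1089 + 121; 1089 = 9·121 + 0 → 121
121 does not divide 4998, so a solution does not exist.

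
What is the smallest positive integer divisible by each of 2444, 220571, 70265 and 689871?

14915011020

2444 = 2² · 13 · 47; 220571 = 13 · 19² · 47; 70265 = 5 · 13 · 23 · 47; 689871 = 3 · 7² · 13 · 19²
lcm takes max exponent of each prime: 2² · 3 · 5 · 7² · 13 · 19² · 23 · 47 = 14915011020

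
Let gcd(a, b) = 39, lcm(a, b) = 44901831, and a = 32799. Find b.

53391

a·b = gcd·lcm = 39·44901831 = 1751171409, so b = 1751171409/32799 = 53391.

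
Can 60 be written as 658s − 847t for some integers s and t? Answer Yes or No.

No

By Bézout, 658s − 847t = 60 has integer solutions iff gcd(658, 847) | 60.
Euclid: 847 = 1·658 + 189; 658 = 3·189 + 91; 189 = 2·91 + 7; 91 = 13·7 + 0. gcd = 7; 60 mod 7 = 4. No.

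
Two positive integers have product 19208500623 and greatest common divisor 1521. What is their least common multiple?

Since gcd(u,v)·lcm(u,v) = uv, lcm = 19208500623/1521 = 12628863.

12628863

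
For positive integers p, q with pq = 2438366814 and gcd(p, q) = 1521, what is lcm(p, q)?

1603134

For any two positive integers, gcd × lcm equals their product. Hence lcm = 2438366814 / 1521 = 1603134.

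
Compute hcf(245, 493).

1

245 = 5 · 7²
493 = 17 · 29
Common: 1 = 1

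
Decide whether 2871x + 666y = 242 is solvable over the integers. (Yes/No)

No

gcd(2871, 666): 2871 = 4·666 + 207; 666 = 3·207 + 45; 207 = 4·45 + 27; 45 = 1·27 + 18; 27 = 1·18 + 9; 18 = 2·9 + 0 → 9
9 does not divide 242, so a solution does not exist.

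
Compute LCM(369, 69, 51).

144279

369 = 3² · 41; 69 = 3 · 23; 51 = 3 · 17
lcm takes max exponent of each prime: 3² · 17 · 23 · 41 = 144279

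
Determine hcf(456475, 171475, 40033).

19

456475 = 5² · 19 · 31²; 171475 = 5² · 19³; 40033 = 7² · 19 · 43
gcd takes min exponent of each prime: 19 = 19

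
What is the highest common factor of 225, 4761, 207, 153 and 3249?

9

gcd(225, 4761): 4761 = 21·225 + 36; 225 = 6·36 + 9; 36 = 4·9 + 0 → 9
gcd(9, 207): 207 = 23·9 + 0 → 9
gcd(9, 153): 153 = 17·9 + 0 → 9
gcd(9, 3249): 3249 = 361·9 + 0 → 9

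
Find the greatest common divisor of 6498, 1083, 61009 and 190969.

361

gcd(6498, 1083): 6498 = 6·1083 + 0 → 1083
gcd(1083, 61009): 61009 = 56·1083 + 361; 1083 = 3·361 + 0 → 361
gcd(361, 190969): 190969 = 529·361 + 0 → 361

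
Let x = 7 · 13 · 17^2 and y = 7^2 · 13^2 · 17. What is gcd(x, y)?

min exponent per shared prime: 7 · 13 · 17 = 1547

1547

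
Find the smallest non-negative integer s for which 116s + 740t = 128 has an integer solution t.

Euclid: 740 = 6·116 + 44; 116 = 2·44 + 28; 44 = 1·28 + 16; 28 = 1·16 + 12; 16 = 1·12 + 4; 12 = 3·4 + 0 → gcd = 4; 128 = 4·32.
Back-substitution yields 116·(-51) + 740·(8) = 4, so one solution is s = -51·32 = -1632, t = 8·32 = 256.
Solutions in s differ by 740/4 = 185; the one in [0, 185) is -1632 mod 185 = 33.

33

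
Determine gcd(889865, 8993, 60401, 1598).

17

889865 = 5 · 17 · 19² · 29; 8993 = 17 · 23²; 60401 = 11 · 17² · 19; 1598 = 2 · 17 · 47
gcd takes min exponent of each prime: 17 = 17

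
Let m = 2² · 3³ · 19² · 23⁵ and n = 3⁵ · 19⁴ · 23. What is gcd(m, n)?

224181

min exponent per shared prime: 3³ · 19² · 23 = 224181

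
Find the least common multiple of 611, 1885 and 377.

611 = 13 · 47; 1885 = 5 · 13 · 29; 377 = 13 · 29
lcm takes max exponent of each prime: 5 · 13 · 29 · 47 = 88595

88595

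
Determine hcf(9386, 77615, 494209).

gcd(9386, 77615): 77615 = 8·9386 + 2527; 9386 = 3·2527 + 1805; 2527 = 1·1805 + 722; 1805 = 2·722 + 361; 722 = 2·361 + 0 → 361
gcd(361, 494209): 494209 = 1369·361 + 0 → 361

361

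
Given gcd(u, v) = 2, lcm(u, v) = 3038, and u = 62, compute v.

u·v = gcd·lcm = 2·3038 = 6076, so v = 6076/62 = 98.

98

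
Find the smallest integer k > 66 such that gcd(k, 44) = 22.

Multiples of 22 above 66: 22·4, 22·5, … . Need the cofactor coprime to 44/22 = 2.
Checking s = 4, 5, … the first with gcd(s, 2) = 1 is s = 5, giving 110.

110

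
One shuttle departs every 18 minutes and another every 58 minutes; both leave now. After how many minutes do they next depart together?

18 = 2 · 3²; 58 = 2 · 29
max exponents: 2 · 3² · 29 = 522

522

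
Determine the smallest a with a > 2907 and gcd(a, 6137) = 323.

3230

6137 = 323·19. Any a with gcd(a, 6137) = 323 is a multiple of 323, say 323s, with s coprime to 19.
Need s > 2907/323, so s ≥ 10. First s ≥ 10 with gcd(s, 19) = 1 is s = 10. Thus a = 323·10 = 3230.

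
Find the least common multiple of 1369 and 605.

828245

1369 = 37²; 605 = 5 · 11²
max exponents: 5 · 11² · 37² = 828245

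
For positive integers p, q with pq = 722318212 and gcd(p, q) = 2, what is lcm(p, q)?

361159106

For any two positive integers, gcd × lcm equals their product. Hence lcm = 722318212 / 2 = 361159106.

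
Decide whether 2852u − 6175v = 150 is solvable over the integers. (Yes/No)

Yes

gcd(2852, 6175): 6175 = 2·2852 + 471; 2852 = 6·471 + 26; 471 = 18·26 + 3; 26 = 8·3 + 2; 3 = 1·2 + 1; 2 = 2·1 + 0 → 1
1 divides 150, so a solution exists.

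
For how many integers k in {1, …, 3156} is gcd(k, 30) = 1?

30 = 2·3·5. Inclusion–exclusion on these primes:
3156 − ⌊3156/2⌋ − ⌊3156/3⌋ − ⌊3156/5⌋ + ⌊3156/6⌋ + ⌊3156/10⌋ + ⌊3156/15⌋ − ⌊3156/30⌋ = 841

841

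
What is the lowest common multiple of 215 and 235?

10105

215 = 5 · 43; 235 = 5 · 47
max exponents: 5 · 43 · 47 = 10105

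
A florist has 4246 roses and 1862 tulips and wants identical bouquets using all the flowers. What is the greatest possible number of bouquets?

Euclid: 4246 = 2·1862 + 522; 1862 = 3·522 + 296; 522 = 1·296 + 226; 296 = 1·226 + 70; 226 = 3·70 + 16; 70 = 4·16 + 6; 16 = 2·6 + 4; 6 = 1·4 + 2; 4 = 2·2 + 0. Last nonzero remainder: 2.

2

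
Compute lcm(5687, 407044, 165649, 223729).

5687 = 11² · 47; 407044 = 2² · 11² · 29²; 165649 = 11² · 37²; 223729 = 11² · 43²
lcm takes max exponent of each prime: 2² · 11² · 29² · 37² · 43² · 47 = 48426108938108

48426108938108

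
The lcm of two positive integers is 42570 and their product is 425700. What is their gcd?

10

gcd·lcm = product, so gcd = 425700/42570 = 10.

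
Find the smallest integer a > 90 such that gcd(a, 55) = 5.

gcd(a, 55) = 5 forces 5 | a; write a = 5s. Then gcd(5s, 5·11) = 5·gcd(s, 11), so need gcd(s, 11) = 1.
5s > 90 gives s ≥ 19. The least s ≥ 19 coprime to 11 is 19, so a = 5·19 = 95.

95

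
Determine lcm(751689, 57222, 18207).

751689 = 3² · 17⁴; 57222 = 2 · 3² · 11 · 17²; 18207 = 3² · 7 · 17²
lcm takes max exponent of each prime: 2 · 3² · 7 · 11 · 17⁴ = 115760106

115760106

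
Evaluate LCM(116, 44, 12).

116 = 2² · 29; 44 = 2² · 11; 12 = 2² · 3
lcm takes max exponent of each prime: 2² · 3 · 11 · 29 = 3828

3828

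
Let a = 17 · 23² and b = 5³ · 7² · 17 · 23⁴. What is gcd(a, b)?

min exponent per shared prime: 17 · 23² = 8993

8993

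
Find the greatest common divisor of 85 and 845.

5

85 = 5 · 17
845 = 5 · 13²
Common: 5 = 5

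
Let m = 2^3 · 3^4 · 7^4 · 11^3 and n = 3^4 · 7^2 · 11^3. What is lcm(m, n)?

max exponent per prime: 2^3 · 3^4 · 7^4 · 11^3 = 2070833688

2070833688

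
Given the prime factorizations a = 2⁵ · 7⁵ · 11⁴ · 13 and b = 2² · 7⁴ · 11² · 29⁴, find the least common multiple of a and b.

72401283111309152

max exponent per prime: 2⁵ · 7⁵ · 11⁴ · 13 · 29⁴ = 72401283111309152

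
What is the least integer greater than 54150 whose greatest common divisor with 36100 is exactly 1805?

55955

Multiples of 1805 above 54150: 1805·31, 1805·32, … . Need the cofactor coprime to 36100/1805 = 20.
Checking s = 31, 32, … the first with gcd(s, 20) = 1 is s = 31, giving 55955.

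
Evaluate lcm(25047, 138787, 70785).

25047 = 3² · 11² · 23; 138787 = 11² · 31 · 37; 70785 = 3² · 5 · 11² · 13
lcm takes max exponent of each prime: 3² · 5 · 11² · 13 · 23 · 31 · 37 = 1867379085

1867379085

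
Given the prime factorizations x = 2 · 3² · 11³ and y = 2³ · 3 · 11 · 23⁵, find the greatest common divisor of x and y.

66

min exponent per shared prime: 2 · 3 · 11 = 66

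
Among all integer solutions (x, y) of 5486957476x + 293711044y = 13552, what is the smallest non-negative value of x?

140331

Reduce mod 293711044: 5486957476x ≡ 13552 (mod 293711044). With g = gcd(5486957476, 293711044) = 484 dividing 13552, divide through: 11336689x ≡ 28 (mod 606841).
Since gcd(11336689, 606841) = 1, x ≡ 28·(11336689)⁻¹ ≡ 140331 (mod 606841). Smallest non-negative: 140331.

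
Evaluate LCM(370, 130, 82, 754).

lcm(370, 130) = 370·130/gcd = 48100/10 = 4810
lcm(4810, 82) = 4810·82/gcd = 394420/2 = 197210
lcm(197210, 754) = 197210·754/gcd = 148696340/26 = 5719090

5719090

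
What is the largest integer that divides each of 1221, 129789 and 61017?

33

1221 = 3 · 11 · 37; 129789 = 3³ · 11 · 19 · 23; 61017 = 3 · 11 · 43²
gcd takes min exponent of each prime: 3 · 11 = 33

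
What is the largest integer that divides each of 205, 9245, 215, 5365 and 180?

5

205 = 5 · 41; 9245 = 5 · 43²; 215 = 5 · 43; 5365 = 5 · 29 · 37; 180 = 2² · 3² · 5
gcd takes min exponent of each prime: 5 = 5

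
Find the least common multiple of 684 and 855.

684 = 2² · 3² · 19; 855 = 3² · 5 · 19
max exponents: 2² · 3² · 5 · 19 = 3420

3420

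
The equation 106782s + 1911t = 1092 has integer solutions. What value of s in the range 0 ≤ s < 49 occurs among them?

Euclid: 106782 = 55·1911 + 1677; 1911 = 1·1677 + 234; 1677 = 7·234 + 39; 234 = 6·39 + 0 → gcd = 39; 1092 = 39·28.
Back-substitution yields 106782·(8) + 1911·(-447) = 39, so one solution is s = 8·28 = 224, t = -447·28 = -12516.
Solutions in s differ by 1911/39 = 49; the one in [0, 49) is 224 mod 49 = 28.

28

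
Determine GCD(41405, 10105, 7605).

5

gcd(41405, 10105): 41405 = 4·10105 + 985; 10105 = 10·985 + 255; 985 = 3·255 + 220; 255 = 1·220 + 35; 220 = 6·35 + 10; 35 = 3·10 + 5; 10 = 2·5 + 0 → 5
gcd(5, 7605): 7605 = 1521·5 + 0 → 5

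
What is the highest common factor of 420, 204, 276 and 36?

420 = 2² · 3 · 5 · 7; 204 = 2² · 3 · 17; 276 = 2² · 3 · 23; 36 = 2² · 3²
gcd takes min exponent of each prime: 2² · 3 = 12

12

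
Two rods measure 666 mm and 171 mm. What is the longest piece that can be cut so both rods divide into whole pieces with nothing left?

Euclid: 666 = 3·171 + 153; 171 = 1·153 + 18; 153 = 8·18 + 9; 18 = 2·9 + 0. Last nonzero remainder: 9.

9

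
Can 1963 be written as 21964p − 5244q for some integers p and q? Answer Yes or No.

No

gcd(21964, 5244): 21964 = 4·5244 + 988; 5244 = 5·988 + 304; 988 = 3·304 + 76; 304 = 4·76 + 0 → 76
76 does not divide 1963, so a solution does not exist.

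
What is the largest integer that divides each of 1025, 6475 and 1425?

25

1025 = 5² · 41; 6475 = 5² · 7 · 37; 1425 = 3 · 5² · 19
gcd takes min exponent of each prime: 5² = 25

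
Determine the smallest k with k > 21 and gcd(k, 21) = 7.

28

gcd(k, 21) = 7 forces 7 | k; write k = 7s. Then gcd(7s, 7·3) = 7·gcd(s, 3), so need gcd(s, 3) = 1.
7s > 21 gives s ≥ 4. The least s ≥ 4 coprime to 3 is 4, so k = 7·4 = 28.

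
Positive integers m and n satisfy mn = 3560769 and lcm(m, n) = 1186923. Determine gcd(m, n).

3

gcd·lcm = product, so gcd = 3560769/1186923 = 3.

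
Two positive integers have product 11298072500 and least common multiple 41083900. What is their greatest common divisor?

gcd·lcm = product, so gcd = 11298072500/41083900 = 275.

275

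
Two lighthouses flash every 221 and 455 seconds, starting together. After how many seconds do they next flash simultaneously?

gcd first: 455 = 2·221 + 13; 221 = 17·13 + 0 → gcd = 13
lcm = 221·455/gcd = 100555/13 = 7735

7735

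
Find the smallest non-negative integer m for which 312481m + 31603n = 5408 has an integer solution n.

Euclid: 312481 = 9·31603 + 28054; 31603 = 1·28054 + 3549; 28054 = 7·3549 + 3211; 3549 = 1·3211 + 338; 3211 = 9·338 + 169; 338 = 2·169 + 0 → gcd = 169; 5408 = 169·32.
Back-substitution yields 312481·(89) + 31603·(-880) = 169, so one solution is m = 89·32 = 2848, n = -880·32 = -28160.
Solutions in m differ by 31603/169 = 187; the one in [0, 187) is 2848 mod 187 = 43.

43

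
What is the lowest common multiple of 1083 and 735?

1083 = 3 · 19²; 735 = 3 · 5 · 7²
max exponents: 3 · 5 · 7² · 19² = 265335

265335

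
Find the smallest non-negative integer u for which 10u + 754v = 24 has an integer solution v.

304

Euclid: 754 = 75·10 + 4; 10 = 2·4 + 2; 4 = 2·2 + 0 → gcd = 2; 24 = 2·12.
Back-substitution yields 10·(151) + 754·(-2) = 2, so one solution is u = 151·12 = 1812, v = -2·12 = -24.
Solutions in u differ by 754/2 = 377; the one in [0, 377) is 1812 mod 377 = 304.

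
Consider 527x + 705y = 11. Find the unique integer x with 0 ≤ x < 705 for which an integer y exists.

Reduce mod 705: 527x ≡ 11 (mod 705). With g = gcd(527, 705) = 1 dividing 11, divide through: 527x ≡ 11 (mod 705).
Since gcd(527, 705) = 1, x ≡ 11·(527)⁻¹ ≡ 598 (mod 705). Smallest non-negative: 598.

598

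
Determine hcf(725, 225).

725 = 5² · 29
225 = 3² · 5²
Common: 5² = 25

25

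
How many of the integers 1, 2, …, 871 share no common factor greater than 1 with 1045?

Prime factors of 1045: 5, 11, 19. Count integers ≤ 871 divisible by none of them.
By inclusion–exclusion: 871 − ⌊871/5⌋ − ⌊871/11⌋ − ⌊871/19⌋ + ⌊871/55⌋ + ⌊871/95⌋ + ⌊871/209⌋ − ⌊871/1045⌋ = 601.

601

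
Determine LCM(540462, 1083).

195106782

540462 = 2 · 3 · 13³ · 41; 1083 = 3 · 19²
max exponents: 2 · 3 · 13³ · 19² · 41 = 195106782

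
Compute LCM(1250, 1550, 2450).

1898750

lcm(1250, 1550) = 1250·1550/gcd = 1937500/50 = 38750
lcm(38750, 2450) = 38750·2450/gcd = 94937500/50 = 1898750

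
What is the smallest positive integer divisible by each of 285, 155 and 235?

415245

285 = 3 · 5 · 19; 155 = 5 · 31; 235 = 5 · 47
lcm takes max exponent of each prime: 3 · 5 · 19 · 31 · 47 = 415245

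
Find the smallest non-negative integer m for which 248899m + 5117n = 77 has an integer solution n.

Reduce mod 5117: 248899m ≡ 77 (mod 5117). With g = gcd(248899, 5117) = 7 dividing 77, divide through: 35557m ≡ 11 (mod 731).
Since gcd(35557, 731) = 1, m ≡ 11·(35557)⁻¹ ≡ 438 (mod 731). Smallest non-negative: 438.

438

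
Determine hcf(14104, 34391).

1

14104 = 2³ · 41 · 43
34391 = 7 · 17³
Common: 1 = 1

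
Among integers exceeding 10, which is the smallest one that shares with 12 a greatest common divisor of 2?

gcd(k, 12) = 2 forces 2 | k; write k = 2s. Then gcd(2s, 2·6) = 2·gcd(s, 6), so need gcd(s, 6) = 1.
2s > 10 gives s ≥ 6. The least s ≥ 6 coprime to 6 is 7, so k = 2·7 = 14.

14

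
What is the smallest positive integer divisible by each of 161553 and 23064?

1242019464

gcd first: 161553 = 7·23064 + 105; 23064 = 219·105 + 69; 105 = 1·69 + 36; 69 = 1·36 + 33; 36 = 1·33 + 3; 33 = 11·3 + 0 → gcd = 3
lcm = 161553·23064/gcd = 3726058392/3 = 1242019464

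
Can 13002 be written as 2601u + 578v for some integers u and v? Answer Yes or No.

No

By Bézout, 2601u + 578v = 13002 has integer solutions iff gcd(2601, 578) | 13002.
Euclid: 2601 = 4·578 + 289; 578 = 2·289 + 0. gcd = 289; 13002 mod 289 = 286. No.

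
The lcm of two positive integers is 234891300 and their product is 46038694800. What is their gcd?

gcd·lcm = product, so gcd = 46038694800/234891300 = 196.

196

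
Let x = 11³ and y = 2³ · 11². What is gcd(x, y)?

121

min exponent per shared prime: 11² = 121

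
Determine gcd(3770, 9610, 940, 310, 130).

10

3770 = 2 · 5 · 13 · 29; 9610 = 2 · 5 · 31²; 940 = 2² · 5 · 47; 310 = 2 · 5 · 31; 130 = 2 · 5 · 13
gcd takes min exponent of each prime: 2 · 5 = 10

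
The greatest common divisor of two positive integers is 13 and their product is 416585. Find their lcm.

32045

For any two positive integers, gcd × lcm equals their product. Hence lcm = 416585 / 13 = 32045.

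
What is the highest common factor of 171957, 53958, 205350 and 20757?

3

gcd(171957, 53958): 171957 = 3·53958 + 10083; 53958 = 5·10083 + 3543; 10083 = 2·3543 + 2997; 3543 = 1·2997 + 546; 2997 = 5·546 + 267; 546 = 2·267 + 12; 267 = 22·12 + 3; 12 = 4·3 + 0 → 3
gcd(3, 205350): 205350 = 68450·3 + 0 → 3
gcd(3, 20757): 20757 = 6919·3 + 0 → 3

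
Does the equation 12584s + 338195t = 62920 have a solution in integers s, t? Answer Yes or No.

Yes

By Bézout, 12584s + 338195t = 62920 has integer solutions iff gcd(12584, 338195) | 62920.
Euclid: 338195 = 26·12584 + 11011; 12584 = 1·11011 + 1573; 11011 = 7·1573 + 0. gcd = 1573; 62920 mod 1573 = 0. Yes.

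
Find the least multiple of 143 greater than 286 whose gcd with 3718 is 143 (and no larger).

3718 = 143·26. Any m with gcd(m, 3718) = 143 is a multiple of 143, say 143s, with s coprime to 26.
Need s > 286/143, so s ≥ 3. First s ≥ 3 with gcd(s, 26) = 1 is s = 3. Thus m = 143·3 = 429.

429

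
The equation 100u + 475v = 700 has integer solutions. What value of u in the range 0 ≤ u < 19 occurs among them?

gcd(100, 475) = 25 (Euclid: 475 = 4·100 + 75; 100 = 1·75 + 25; 75 = 3·25 + 0), and 25 | 700.
Extended Euclid: 100·(5) + 475·(-1) = 25. Scale by 28: u₀ = 140.
General solution u = u₀ + 19t; reducing mod 19 gives u = 7 (and v = 0).

7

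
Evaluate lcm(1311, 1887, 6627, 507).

1311 = 3 · 19 · 23; 1887 = 3 · 17 · 37; 6627 = 3 · 47²; 507 = 3 · 13²
lcm takes max exponent of each prime: 3 · 13² · 17 · 19 · 23 · 37 · 47² = 307847589699

307847589699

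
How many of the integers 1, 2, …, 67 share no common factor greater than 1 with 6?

6 = 2·3. Inclusion–exclusion on these primes:
67 − ⌊67/2⌋ − ⌊67/3⌋ + ⌊67/6⌋ = 23

23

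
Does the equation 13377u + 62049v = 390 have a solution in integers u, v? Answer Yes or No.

gcd(13377, 62049): 62049 = 4·13377 + 8541; 13377 = 1·8541 + 4836; 8541 = 1·4836 + 3705; 4836 = 1·3705 + 1131; 3705 = 3·1131 + 312; 1131 = 3·312 + 195; 312 = 1·195 + 117; 195 = 1·117 + 78; 117 = 1·78 + 39; 78 = 2·39 + 0 → 39
39 divides 390, so a solution exists.

Yes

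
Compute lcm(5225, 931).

5225 = 5² · 11 · 19; 931 = 7² · 19
max exponents: 5² · 7² · 11 · 19 = 256025

256025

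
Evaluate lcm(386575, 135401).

386575 = 5² · 7 · 47²; 135401 = 7 · 23 · 29²
max exponents: 5² · 7 · 23 · 29² · 47² = 7477520225

7477520225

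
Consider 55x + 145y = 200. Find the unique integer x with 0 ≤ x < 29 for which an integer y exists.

Reduce mod 145: 55x ≡ 200 (mod 145). With g = gcd(55, 145) = 5 dividing 200, divide through: 11x ≡ 40 (mod 29).
Since gcd(11, 29) = 1, x ≡ 40·(11)⁻¹ ≡ 1 (mod 29). Smallest non-negative: 1.

1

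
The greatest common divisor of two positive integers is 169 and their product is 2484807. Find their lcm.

Since gcd(a,b)·lcm(a,b) = ab, lcm = 2484807/169 = 14703.

14703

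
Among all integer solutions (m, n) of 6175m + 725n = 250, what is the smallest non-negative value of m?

20

Euclid: 6175 = 8·725 + 375; 725 = 1·375 + 350; 375 = 1·350 + 25; 350 = 14·25 + 0 → gcd = 25; 250 = 25·10.
Back-substitution yields 6175·(2) + 725·(-17) = 25, so one solution is m = 2·10 = 20, n = -17·10 = -170.
Solutions in m differ by 725/25 = 29; the one in [0, 29) is 20 mod 29 = 20.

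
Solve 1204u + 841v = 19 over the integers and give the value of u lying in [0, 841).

Reduce mod 841: 1204u ≡ 19 (mod 841). With g = gcd(1204, 841) = 1 dividing 19, divide through: 1204u ≡ 19 (mod 841).
Since gcd(1204, 841) = 1, u ≡ 19·(1204)⁻¹ ≡ 241 (mod 841). Smallest non-negative: 241.

241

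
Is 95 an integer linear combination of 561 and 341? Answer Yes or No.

No

gcd(561, 341): 561 = 1·341 + 220; 341 = 1·220 + 121; 220 = 1·121 + 99; 121 = 1·99 + 22; 99 = 4·22 + 11; 22 = 2·11 + 0 → 11
11 does not divide 95, so a solution does not exist.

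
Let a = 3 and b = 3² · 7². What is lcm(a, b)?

max exponent per prime: 3² · 7² = 441

441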